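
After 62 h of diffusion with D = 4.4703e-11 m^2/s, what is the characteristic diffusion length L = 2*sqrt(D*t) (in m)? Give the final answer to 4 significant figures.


t = 62 hr = 223200 s
Diffusion length = 2*sqrt(D*t)
= 2*sqrt(4.4703e-11 * 223200)
= 6.318e-03 m


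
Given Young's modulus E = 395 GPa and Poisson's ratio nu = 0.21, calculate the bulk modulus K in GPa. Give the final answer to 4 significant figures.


K = E / (3*(1-2*nu))
K = 395 / (3*(1-2*0.21))
K = 227 GPa


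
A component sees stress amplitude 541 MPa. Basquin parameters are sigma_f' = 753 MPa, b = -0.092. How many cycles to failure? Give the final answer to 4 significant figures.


sigma_a = sigma_f' * (2*Nf)^b
2*Nf = (sigma_a / sigma_f')^(1/b)
2*Nf = (541 / 753)^(1/-0.092)
2*Nf = 36.3785
Nf = 18.19 cycles


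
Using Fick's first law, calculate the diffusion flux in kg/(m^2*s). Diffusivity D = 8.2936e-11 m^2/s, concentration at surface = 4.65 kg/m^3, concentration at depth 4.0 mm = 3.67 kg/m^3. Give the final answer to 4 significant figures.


J = -D * (dC/dx) = D * (C1 - C2) / dx
J = 8.2936e-11 * (4.65 - 3.67) / 4e-03
J = 2.032e-08 kg/(m^2*s)


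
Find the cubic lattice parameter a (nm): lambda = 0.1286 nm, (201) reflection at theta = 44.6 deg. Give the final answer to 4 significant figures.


d = lambda / (2*sin(theta))
d = 0.1286 / (2*sin(44.6 deg))
d = 0.0915755 nm
a = d * sqrt(h^2+k^2+l^2) = 0.0915755 * sqrt(5)
a = 0.2048 nm


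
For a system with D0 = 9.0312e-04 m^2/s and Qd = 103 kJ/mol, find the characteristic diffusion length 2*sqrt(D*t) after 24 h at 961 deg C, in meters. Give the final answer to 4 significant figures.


Step 1: D = D0 * exp(-Qd/(R*T))
T = 1234.15 K
D = 9.0312e-04 * exp(-103e3 / (8.314 * 1234.15)) = 3.94617e-08 m^2/s
Step 2: L = 2*sqrt(D*t)
t = 24 h = 86400 s
L = 2*sqrt(3.94617e-08 * 86400) = 0.1168 m


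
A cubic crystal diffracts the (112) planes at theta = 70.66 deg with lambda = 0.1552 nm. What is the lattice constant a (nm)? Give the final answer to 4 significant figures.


d = lambda / (2*sin(theta))
d = 0.1552 / (2*sin(70.66 deg))
d = 0.0822409 nm
a = d * sqrt(h^2+k^2+l^2) = 0.0822409 * sqrt(6)
a = 0.2014 nm


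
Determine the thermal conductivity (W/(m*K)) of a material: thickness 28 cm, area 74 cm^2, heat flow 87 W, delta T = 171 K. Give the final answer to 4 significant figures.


k = Q*L / (A*dT)
L = 0.28 m, A = 7.4e-03 m^2
k = 87 * 0.28 / (7.4e-03 * 171)
k = 19.25 W/(m*K)


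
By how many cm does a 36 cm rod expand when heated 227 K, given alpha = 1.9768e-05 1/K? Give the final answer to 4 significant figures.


dL = L0 * alpha * dT
dL = 36 * 1.9768e-05 * 227
dL = 0.1615 cm


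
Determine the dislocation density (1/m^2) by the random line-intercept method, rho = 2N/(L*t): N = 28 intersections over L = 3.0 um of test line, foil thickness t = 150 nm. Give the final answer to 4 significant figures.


rho = 2N / (L * t)
L = 3.0 um = 3e-06 m, t = 150 nm = 1.5e-07 m
rho = 2 * 28 / (3e-06 * 1.5e-07)
rho = 1.244e+14 1/m^2


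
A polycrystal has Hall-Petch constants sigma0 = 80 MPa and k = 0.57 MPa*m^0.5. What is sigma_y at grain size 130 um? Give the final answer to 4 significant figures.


sigma_y = sigma0 + k / sqrt(d)
d = 130 um = 1.3e-04 m
sigma_y = 80 + 0.57 / sqrt(1.3e-04)
sigma_y = 130 MPa


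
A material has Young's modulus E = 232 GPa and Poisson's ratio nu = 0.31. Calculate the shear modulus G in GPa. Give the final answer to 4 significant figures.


G = E / (2*(1+nu))
G = 232 / (2*(1+0.31))
G = 88.55 GPa


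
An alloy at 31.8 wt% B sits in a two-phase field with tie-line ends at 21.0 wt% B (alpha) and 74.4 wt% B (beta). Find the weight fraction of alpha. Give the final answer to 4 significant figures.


f_alpha = (C_beta - C0) / (C_beta - C_alpha)
f_alpha = (74.4 - 31.8) / (74.4 - 21.0)
f_alpha = 0.7978


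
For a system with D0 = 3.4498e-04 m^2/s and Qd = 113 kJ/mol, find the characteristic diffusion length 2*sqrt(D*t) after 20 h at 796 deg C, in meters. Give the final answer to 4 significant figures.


Step 1: D = D0 * exp(-Qd/(R*T))
T = 1069.15 K
D = 3.4498e-04 * exp(-113e3 / (8.314 * 1069.15)) = 1.03954e-09 m^2/s
Step 2: L = 2*sqrt(D*t)
t = 20 h = 72000 s
L = 2*sqrt(1.03954e-09 * 72000) = 0.0173 m


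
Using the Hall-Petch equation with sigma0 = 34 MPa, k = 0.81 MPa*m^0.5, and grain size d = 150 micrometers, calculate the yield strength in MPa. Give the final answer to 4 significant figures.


sigma_y = sigma0 + k / sqrt(d)
d = 150 um = 1.5e-04 m
sigma_y = 34 + 0.81 / sqrt(1.5e-04)
sigma_y = 100.1 MPa


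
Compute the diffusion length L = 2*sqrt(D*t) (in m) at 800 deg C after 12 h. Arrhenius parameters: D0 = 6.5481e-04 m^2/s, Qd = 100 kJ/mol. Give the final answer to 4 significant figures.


Step 1: D = D0 * exp(-Qd/(R*T))
T = 1073.15 K
D = 6.5481e-04 * exp(-100e3 / (8.314 * 1073.15)) = 8.88233e-09 m^2/s
Step 2: L = 2*sqrt(D*t)
t = 12 h = 43200 s
L = 2*sqrt(8.88233e-09 * 43200) = 0.03918 m


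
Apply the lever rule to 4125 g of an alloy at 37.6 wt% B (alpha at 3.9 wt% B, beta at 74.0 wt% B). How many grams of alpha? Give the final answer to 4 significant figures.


f_alpha = (C_beta - C0) / (C_beta - C_alpha)
f_alpha = (74.0 - 37.6) / (74.0 - 3.9) = 0.519258
m_alpha = f_alpha * m_total = 0.519258 * 4125 = 2142 g


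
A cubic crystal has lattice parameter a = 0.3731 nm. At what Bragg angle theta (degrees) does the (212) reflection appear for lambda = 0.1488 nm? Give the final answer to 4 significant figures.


d = a / sqrt(h^2+k^2+l^2)
d = 0.3731 / sqrt(9) = 0.124367 nm
lambda = 2*d*sin(theta)  =>  sin(theta) = lambda / (2*d)
sin(theta) = 0.1488 / (2 * 0.124367) = 0.598231
theta = 36.74 deg


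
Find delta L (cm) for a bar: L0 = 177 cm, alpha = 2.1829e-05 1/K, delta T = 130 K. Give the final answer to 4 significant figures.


dL = L0 * alpha * dT
dL = 177 * 2.1829e-05 * 130
dL = 0.5023 cm


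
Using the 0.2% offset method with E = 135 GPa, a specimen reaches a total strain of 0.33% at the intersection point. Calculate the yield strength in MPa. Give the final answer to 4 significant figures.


Offset strain = 0.002
Elastic strain at yield = total_strain - offset = 3.3e-03 - 0.002 = 1.3e-03
sigma_y = E * elastic_strain = 135000 * 1.3e-03
sigma_y = 175.5 MPa


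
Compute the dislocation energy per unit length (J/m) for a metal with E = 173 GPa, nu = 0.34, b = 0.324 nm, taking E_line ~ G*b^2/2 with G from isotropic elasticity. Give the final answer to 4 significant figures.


Step 1: G = E / (2*(1+nu))
G = 173 / (2*(1+0.34)) = 64.5522 GPa = 6.45522e+10 Pa
Step 2: E_line = G*b^2/2
b = 0.324 nm = 3.24e-10 m
E_line = 0.5 * 6.45522e+10 * (3.24e-10)^2 = 3.388e-09 J/m


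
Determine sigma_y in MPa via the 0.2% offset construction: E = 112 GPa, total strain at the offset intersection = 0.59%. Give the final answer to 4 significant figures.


Offset strain = 0.002
Elastic strain at yield = total_strain - offset = 5.9e-03 - 0.002 = 3.9e-03
sigma_y = E * elastic_strain = 112000 * 3.9e-03
sigma_y = 436.8 MPa


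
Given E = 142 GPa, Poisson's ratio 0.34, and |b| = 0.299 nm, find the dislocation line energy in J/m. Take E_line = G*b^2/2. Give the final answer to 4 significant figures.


Step 1: G = E / (2*(1+nu))
G = 142 / (2*(1+0.34)) = 52.9851 GPa = 5.29851e+10 Pa
Step 2: E_line = G*b^2/2
b = 0.299 nm = 2.99e-10 m
E_line = 0.5 * 5.29851e+10 * (2.99e-10)^2 = 2.368e-09 J/m


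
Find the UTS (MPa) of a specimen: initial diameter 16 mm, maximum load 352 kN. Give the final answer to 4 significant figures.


A0 = pi*(d/2)^2 = pi*(16/2)^2 = 201.062 mm^2
UTS = F_max / A0 = 352*1000 / 201.062
UTS = 1751 MPa


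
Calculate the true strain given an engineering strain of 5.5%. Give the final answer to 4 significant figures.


epsilon_true = ln(1 + epsilon_eng)
epsilon_true = ln(1 + 0.055)
epsilon_true = 0.05354


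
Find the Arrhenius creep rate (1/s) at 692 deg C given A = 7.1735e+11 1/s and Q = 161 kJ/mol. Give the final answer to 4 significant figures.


rate = A * exp(-Q / (R*T))
T = 692 + 273.15 = 965.15 K
rate = 7.1735e+11 * exp(-161e3 / (8.314 * 965.15))
rate = 1387 1/s


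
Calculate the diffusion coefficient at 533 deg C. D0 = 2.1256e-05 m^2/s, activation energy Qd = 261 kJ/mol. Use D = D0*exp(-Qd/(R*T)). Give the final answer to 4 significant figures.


D = D0 * exp(-Qd / (R*T))
T = 806.15 K
D = 2.1256e-05 * exp(-261e3 / (8.314 * 806.15))
D = 2.602e-22 m^2/s


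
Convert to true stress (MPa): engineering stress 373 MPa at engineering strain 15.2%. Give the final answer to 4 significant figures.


sigma_true = sigma_eng * (1 + epsilon_eng)
sigma_true = 373 * (1 + 0.152)
sigma_true = 429.7 MPa


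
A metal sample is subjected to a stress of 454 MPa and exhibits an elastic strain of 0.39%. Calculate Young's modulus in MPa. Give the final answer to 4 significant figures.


E = sigma / epsilon
epsilon = 0.39% = 3.9e-03
E = 454 / 3.9e-03
E = 116400 MPa


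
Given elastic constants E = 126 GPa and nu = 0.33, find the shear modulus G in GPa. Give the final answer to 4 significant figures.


G = E / (2*(1+nu))
G = 126 / (2*(1+0.33))
G = 47.37 GPa


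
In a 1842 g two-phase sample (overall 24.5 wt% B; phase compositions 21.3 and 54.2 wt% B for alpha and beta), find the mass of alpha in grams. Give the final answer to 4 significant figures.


f_alpha = (C_beta - C0) / (C_beta - C_alpha)
f_alpha = (54.2 - 24.5) / (54.2 - 21.3) = 0.902736
m_alpha = f_alpha * m_total = 0.902736 * 1842 = 1663 g


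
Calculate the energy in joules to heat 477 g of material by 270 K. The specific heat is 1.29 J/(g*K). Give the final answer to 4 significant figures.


Q = m * cp * dT
Q = 477 * 1.29 * 270
Q = 166100 J


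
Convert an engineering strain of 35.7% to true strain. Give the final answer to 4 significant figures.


epsilon_true = ln(1 + epsilon_eng)
epsilon_true = ln(1 + 0.357)
epsilon_true = 0.3053


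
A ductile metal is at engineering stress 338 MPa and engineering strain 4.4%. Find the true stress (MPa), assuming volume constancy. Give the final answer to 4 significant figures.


sigma_true = sigma_eng * (1 + epsilon_eng)
sigma_true = 338 * (1 + 0.044)
sigma_true = 352.9 MPa


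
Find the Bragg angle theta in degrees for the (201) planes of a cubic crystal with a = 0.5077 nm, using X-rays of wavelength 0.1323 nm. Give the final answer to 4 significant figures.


d = a / sqrt(h^2+k^2+l^2)
d = 0.5077 / sqrt(5) = 0.22705 nm
lambda = 2*d*sin(theta)  =>  sin(theta) = lambda / (2*d)
sin(theta) = 0.1323 / (2 * 0.22705) = 0.291345
theta = 16.94 deg


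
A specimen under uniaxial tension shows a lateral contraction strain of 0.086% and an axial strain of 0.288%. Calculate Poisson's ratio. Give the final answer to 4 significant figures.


nu = -epsilon_lat / epsilon_axial
Lateral strain is contraction (negative), so using magnitudes:
nu = 0.086 / 0.288
nu = 0.2986


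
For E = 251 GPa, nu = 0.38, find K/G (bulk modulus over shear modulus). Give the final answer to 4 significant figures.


G = E / (2*(1+nu))
G = 251 / (2*(1+0.38)) = 90.942 GPa
K = E / (3*(1-2*nu))
K = 251 / (3*(1-2*0.38)) = 348.611 GPa
K/G = 348.611 / 90.942 = 3.833


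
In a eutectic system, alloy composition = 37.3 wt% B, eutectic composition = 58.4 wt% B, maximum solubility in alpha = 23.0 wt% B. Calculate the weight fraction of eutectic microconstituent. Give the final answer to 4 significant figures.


f_primary = (C_e - C0) / (C_e - C_alpha_max)
f_primary = (58.4 - 37.3) / (58.4 - 23.0)
f_primary = 0.596045
f_eutectic = 1 - 0.596045 = 0.404


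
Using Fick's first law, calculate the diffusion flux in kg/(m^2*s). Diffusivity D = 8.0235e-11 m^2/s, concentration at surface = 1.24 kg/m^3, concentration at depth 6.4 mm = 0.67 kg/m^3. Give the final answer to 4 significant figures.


J = -D * (dC/dx) = D * (C1 - C2) / dx
J = 8.0235e-11 * (1.24 - 0.67) / 6.4e-03
J = 7.146e-09 kg/(m^2*s)


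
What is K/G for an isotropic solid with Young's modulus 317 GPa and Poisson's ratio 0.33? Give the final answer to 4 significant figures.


G = E / (2*(1+nu))
G = 317 / (2*(1+0.33)) = 119.173 GPa
K = E / (3*(1-2*nu))
K = 317 / (3*(1-2*0.33)) = 310.784 GPa
K/G = 310.784 / 119.173 = 2.608


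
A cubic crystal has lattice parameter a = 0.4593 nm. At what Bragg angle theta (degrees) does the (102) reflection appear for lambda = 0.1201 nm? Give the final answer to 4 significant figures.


d = a / sqrt(h^2+k^2+l^2)
d = 0.4593 / sqrt(5) = 0.205405 nm
lambda = 2*d*sin(theta)  =>  sin(theta) = lambda / (2*d)
sin(theta) = 0.1201 / (2 * 0.205405) = 0.292349
theta = 17 deg


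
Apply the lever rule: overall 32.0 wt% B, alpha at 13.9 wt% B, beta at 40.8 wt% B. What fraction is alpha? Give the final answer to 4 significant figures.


f_alpha = (C_beta - C0) / (C_beta - C_alpha)
f_alpha = (40.8 - 32.0) / (40.8 - 13.9)
f_alpha = 0.3271


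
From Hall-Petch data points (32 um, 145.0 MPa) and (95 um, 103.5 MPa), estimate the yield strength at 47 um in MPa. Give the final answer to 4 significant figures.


sigma_y = sigma0 + k / sqrt(d)
1/sqrt(d1) = 1/sqrt(3.2e-05) = 176.777;  1/sqrt(d2) = 102.598
k = (sigma1 - sigma2) / (1/sqrt(d1) - 1/sqrt(d2)) = (145.0 - 103.5) / (176.777 - 102.598) = 0.559459 MPa*m^0.5
sigma0 = sigma1 - k/sqrt(d1) = 145.0 - 0.559459*176.777 = 46.1008 MPa
sigma_y(d3) = 46.1008 + 0.559459 / sqrt(4.7e-05) = 127.7 MPa


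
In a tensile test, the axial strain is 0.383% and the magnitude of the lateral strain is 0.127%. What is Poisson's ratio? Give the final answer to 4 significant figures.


nu = -epsilon_lat / epsilon_axial
Lateral strain is contraction (negative), so using magnitudes:
nu = 0.127 / 0.383
nu = 0.3316


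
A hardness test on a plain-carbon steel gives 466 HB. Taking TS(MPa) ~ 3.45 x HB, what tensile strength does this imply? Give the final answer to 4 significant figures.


TS (MPa) = 3.45 * HB
TS = 3.45 * 466
TS = 1608 MPa


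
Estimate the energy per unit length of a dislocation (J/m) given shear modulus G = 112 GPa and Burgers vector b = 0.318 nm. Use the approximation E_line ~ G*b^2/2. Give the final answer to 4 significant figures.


E = G*b^2/2
b = 0.318 nm = 3.18e-10 m
G = 112 GPa = 1.12e+11 Pa
E = 0.5 * 1.12e+11 * (3.18e-10)^2
E = 5.663e-09 J/m


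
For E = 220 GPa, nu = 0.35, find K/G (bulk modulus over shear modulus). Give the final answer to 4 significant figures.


G = E / (2*(1+nu))
G = 220 / (2*(1+0.35)) = 81.4815 GPa
K = E / (3*(1-2*nu))
K = 220 / (3*(1-2*0.35)) = 244.444 GPa
K/G = 244.444 / 81.4815 = 3


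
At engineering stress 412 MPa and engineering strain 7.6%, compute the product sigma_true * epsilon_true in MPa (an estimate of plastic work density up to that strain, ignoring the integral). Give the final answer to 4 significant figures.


sigma_true = sigma_eng * (1 + epsilon_eng)
sigma_true = 412 * (1 + 0.076) = 443.312 MPa
epsilon_true = ln(1 + epsilon_eng)
epsilon_true = ln(1 + 0.076) = 0.0732505
sigma_true * epsilon_true = 443.312 * 0.0732505 = 32.47 MPa


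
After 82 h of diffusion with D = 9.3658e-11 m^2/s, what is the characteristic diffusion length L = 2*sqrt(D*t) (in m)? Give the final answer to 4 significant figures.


t = 82 hr = 295200 s
Diffusion length = 2*sqrt(D*t)
= 2*sqrt(9.3658e-11 * 295200)
= 0.01052 m


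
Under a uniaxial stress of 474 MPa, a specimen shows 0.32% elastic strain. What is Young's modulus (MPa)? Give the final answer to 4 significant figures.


E = sigma / epsilon
epsilon = 0.32% = 3.2e-03
E = 474 / 3.2e-03
E = 148100 MPa


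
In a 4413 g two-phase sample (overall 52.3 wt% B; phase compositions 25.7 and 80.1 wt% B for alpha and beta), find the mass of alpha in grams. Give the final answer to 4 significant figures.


f_alpha = (C_beta - C0) / (C_beta - C_alpha)
f_alpha = (80.1 - 52.3) / (80.1 - 25.7) = 0.511029
m_alpha = f_alpha * m_total = 0.511029 * 4413 = 2255 g


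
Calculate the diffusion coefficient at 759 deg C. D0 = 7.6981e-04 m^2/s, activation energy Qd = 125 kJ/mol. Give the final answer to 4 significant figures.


D = D0 * exp(-Qd / (R*T))
T = 1032.15 K
D = 7.6981e-04 * exp(-125e3 / (8.314 * 1032.15))
D = 3.632e-10 m^2/s


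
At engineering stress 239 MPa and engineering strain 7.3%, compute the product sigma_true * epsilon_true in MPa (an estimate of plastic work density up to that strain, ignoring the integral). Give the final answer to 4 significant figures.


sigma_true = sigma_eng * (1 + epsilon_eng)
sigma_true = 239 * (1 + 0.073) = 256.447 MPa
epsilon_true = ln(1 + epsilon_eng)
epsilon_true = ln(1 + 0.073) = 0.0704585
sigma_true * epsilon_true = 256.447 * 0.0704585 = 18.07 MPa


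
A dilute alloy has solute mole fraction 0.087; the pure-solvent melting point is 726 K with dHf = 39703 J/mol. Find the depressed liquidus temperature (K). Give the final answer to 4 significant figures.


dT = R*Tm^2*x / dHf
dT = 8.314 * 726^2 * 0.087 / 39703
dT = 9.60239 K
T_new = 726 - 9.60239 = 716.4 K


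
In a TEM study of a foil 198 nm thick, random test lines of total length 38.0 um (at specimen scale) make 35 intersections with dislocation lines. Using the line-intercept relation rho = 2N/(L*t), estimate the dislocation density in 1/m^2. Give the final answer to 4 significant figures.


rho = 2N / (L * t)
L = 38.0 um = 3.8e-05 m, t = 198 nm = 1.98e-07 m
rho = 2 * 35 / (3.8e-05 * 1.98e-07)
rho = 9.304e+12 1/m^2


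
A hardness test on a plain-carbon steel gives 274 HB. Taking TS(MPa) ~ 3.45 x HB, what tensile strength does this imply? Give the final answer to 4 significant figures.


TS (MPa) = 3.45 * HB
TS = 3.45 * 274
TS = 945.3 MPa


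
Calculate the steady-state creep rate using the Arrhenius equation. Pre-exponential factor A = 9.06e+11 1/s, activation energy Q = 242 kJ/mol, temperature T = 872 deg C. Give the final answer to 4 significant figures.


rate = A * exp(-Q / (R*T))
T = 872 + 273.15 = 1145.15 K
rate = 9.06e+11 * exp(-242e3 / (8.314 * 1145.15))
rate = 8.283 1/s


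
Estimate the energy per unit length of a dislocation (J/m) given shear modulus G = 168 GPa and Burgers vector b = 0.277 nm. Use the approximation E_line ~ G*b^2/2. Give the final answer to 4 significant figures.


E = G*b^2/2
b = 0.277 nm = 2.77e-10 m
G = 168 GPa = 1.68e+11 Pa
E = 0.5 * 1.68e+11 * (2.77e-10)^2
E = 6.445e-09 J/m


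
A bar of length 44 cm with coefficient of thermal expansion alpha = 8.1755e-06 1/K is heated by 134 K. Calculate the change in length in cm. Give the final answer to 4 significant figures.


dL = L0 * alpha * dT
dL = 44 * 8.1755e-06 * 134
dL = 0.0482 cm


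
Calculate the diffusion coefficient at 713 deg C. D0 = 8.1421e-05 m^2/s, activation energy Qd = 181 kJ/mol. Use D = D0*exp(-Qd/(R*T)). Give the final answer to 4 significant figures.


D = D0 * exp(-Qd / (R*T))
T = 986.15 K
D = 8.1421e-05 * exp(-181e3 / (8.314 * 986.15))
D = 2.104e-14 m^2/s


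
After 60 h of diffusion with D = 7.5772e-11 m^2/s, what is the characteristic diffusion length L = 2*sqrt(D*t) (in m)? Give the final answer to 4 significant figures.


t = 60 hr = 216000 s
Diffusion length = 2*sqrt(D*t)
= 2*sqrt(7.5772e-11 * 216000)
= 8.091e-03 m


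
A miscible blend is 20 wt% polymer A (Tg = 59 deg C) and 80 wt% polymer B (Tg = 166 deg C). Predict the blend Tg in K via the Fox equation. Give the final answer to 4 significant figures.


1/Tg = w1/Tg1 + w2/Tg2 (in Kelvin)
Tg1 = 332.15 K, Tg2 = 439.15 K
1/Tg = 0.2/332.15 + 0.8/439.15
Tg = 412.6 K


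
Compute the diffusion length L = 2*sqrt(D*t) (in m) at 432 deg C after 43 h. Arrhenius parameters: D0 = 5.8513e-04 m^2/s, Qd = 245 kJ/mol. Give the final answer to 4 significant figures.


Step 1: D = D0 * exp(-Qd/(R*T))
T = 705.15 K
D = 5.8513e-04 * exp(-245e3 / (8.314 * 705.15)) = 4.14949e-22 m^2/s
Step 2: L = 2*sqrt(D*t)
t = 43 h = 154800 s
L = 2*sqrt(4.14949e-22 * 154800) = 1.603e-08 m


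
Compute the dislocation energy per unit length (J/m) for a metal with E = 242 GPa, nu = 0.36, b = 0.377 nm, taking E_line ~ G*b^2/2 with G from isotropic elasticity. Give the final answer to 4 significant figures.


Step 1: G = E / (2*(1+nu))
G = 242 / (2*(1+0.36)) = 88.9706 GPa = 8.89706e+10 Pa
Step 2: E_line = G*b^2/2
b = 0.377 nm = 3.77e-10 m
E_line = 0.5 * 8.89706e+10 * (3.77e-10)^2 = 6.323e-09 J/m


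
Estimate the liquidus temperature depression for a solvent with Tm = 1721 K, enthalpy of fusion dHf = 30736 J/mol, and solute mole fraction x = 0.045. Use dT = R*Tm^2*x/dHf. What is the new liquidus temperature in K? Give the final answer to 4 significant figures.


dT = R*Tm^2*x / dHf
dT = 8.314 * 1721^2 * 0.045 / 30736
dT = 36.0526 K
T_new = 1721 - 36.0526 = 1685 K


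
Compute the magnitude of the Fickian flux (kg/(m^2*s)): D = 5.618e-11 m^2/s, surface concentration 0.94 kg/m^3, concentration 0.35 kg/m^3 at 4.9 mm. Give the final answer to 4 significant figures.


J = -D * (dC/dx) = D * (C1 - C2) / dx
J = 5.618e-11 * (0.94 - 0.35) / 4.9e-03
J = 6.765e-09 kg/(m^2*s)


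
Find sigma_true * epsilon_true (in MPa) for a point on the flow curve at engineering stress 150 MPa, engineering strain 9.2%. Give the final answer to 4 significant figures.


sigma_true = sigma_eng * (1 + epsilon_eng)
sigma_true = 150 * (1 + 0.092) = 163.8 MPa
epsilon_true = ln(1 + epsilon_eng)
epsilon_true = ln(1 + 0.092) = 0.0880109
sigma_true * epsilon_true = 163.8 * 0.0880109 = 14.42 MPa


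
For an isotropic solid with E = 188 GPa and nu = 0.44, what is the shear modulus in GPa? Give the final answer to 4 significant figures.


G = E / (2*(1+nu))
G = 188 / (2*(1+0.44))
G = 65.28 GPa


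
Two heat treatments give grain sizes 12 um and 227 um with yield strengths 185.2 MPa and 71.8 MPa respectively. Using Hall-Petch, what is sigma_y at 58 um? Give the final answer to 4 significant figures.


sigma_y = sigma0 + k / sqrt(d)
1/sqrt(d1) = 1/sqrt(1.2e-05) = 288.675;  1/sqrt(d2) = 66.3723
k = (sigma1 - sigma2) / (1/sqrt(d1) - 1/sqrt(d2)) = (185.2 - 71.8) / (288.675 - 66.3723) = 0.510115 MPa*m^0.5
sigma0 = sigma1 - k/sqrt(d1) = 185.2 - 0.510115*288.675 = 37.9425 MPa
sigma_y(d3) = 37.9425 + 0.510115 / sqrt(5.8e-05) = 104.9 MPa


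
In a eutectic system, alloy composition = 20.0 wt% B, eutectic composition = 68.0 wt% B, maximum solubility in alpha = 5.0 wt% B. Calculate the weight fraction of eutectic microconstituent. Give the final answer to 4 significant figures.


f_primary = (C_e - C0) / (C_e - C_alpha_max)
f_primary = (68.0 - 20.0) / (68.0 - 5.0)
f_primary = 0.761905
f_eutectic = 1 - 0.761905 = 0.2381


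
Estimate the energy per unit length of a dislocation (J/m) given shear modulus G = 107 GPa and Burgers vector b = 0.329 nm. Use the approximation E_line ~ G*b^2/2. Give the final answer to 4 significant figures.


E = G*b^2/2
b = 0.329 nm = 3.29e-10 m
G = 107 GPa = 1.07e+11 Pa
E = 0.5 * 1.07e+11 * (3.29e-10)^2
E = 5.791e-09 J/m


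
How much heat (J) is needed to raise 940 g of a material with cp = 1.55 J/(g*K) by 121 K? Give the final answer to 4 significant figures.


Q = m * cp * dT
Q = 940 * 1.55 * 121
Q = 176300 J


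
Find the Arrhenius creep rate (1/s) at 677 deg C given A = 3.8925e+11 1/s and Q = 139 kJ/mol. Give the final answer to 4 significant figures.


rate = A * exp(-Q / (R*T))
T = 677 + 273.15 = 950.15 K
rate = 3.8925e+11 * exp(-139e3 / (8.314 * 950.15))
rate = 8880 1/s


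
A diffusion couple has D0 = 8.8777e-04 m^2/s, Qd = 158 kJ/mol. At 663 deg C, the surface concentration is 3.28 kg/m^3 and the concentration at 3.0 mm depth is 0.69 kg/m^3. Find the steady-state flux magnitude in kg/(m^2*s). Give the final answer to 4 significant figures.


Step 1: D = D0 * exp(-Qd/(R*T))
T = 663 + 273.15 = 936.15 K
D = 8.8777e-04 * exp(-158e3 / (8.314 * 936.15)) = 1.35522e-12 m^2/s
Step 2: J = D * (C1 - C2) / dx
J = 1.35522e-12 * (3.28 - 0.69) / 3e-03
J = 1.17e-09 kg/(m^2*s)


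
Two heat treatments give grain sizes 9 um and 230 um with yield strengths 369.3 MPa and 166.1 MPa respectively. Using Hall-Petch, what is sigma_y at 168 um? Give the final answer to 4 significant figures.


sigma_y = sigma0 + k / sqrt(d)
1/sqrt(d1) = 1/sqrt(9e-06) = 333.333;  1/sqrt(d2) = 65.938
k = (sigma1 - sigma2) / (1/sqrt(d1) - 1/sqrt(d2)) = (369.3 - 166.1) / (333.333 - 65.938) = 0.759924 MPa*m^0.5
sigma0 = sigma1 - k/sqrt(d1) = 369.3 - 0.759924*333.333 = 115.992 MPa
sigma_y(d3) = 115.992 + 0.759924 / sqrt(1.68e-04) = 174.6 MPa


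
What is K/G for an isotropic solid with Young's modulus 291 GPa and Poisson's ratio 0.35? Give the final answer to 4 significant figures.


G = E / (2*(1+nu))
G = 291 / (2*(1+0.35)) = 107.778 GPa
K = E / (3*(1-2*nu))
K = 291 / (3*(1-2*0.35)) = 323.333 GPa
K/G = 323.333 / 107.778 = 3


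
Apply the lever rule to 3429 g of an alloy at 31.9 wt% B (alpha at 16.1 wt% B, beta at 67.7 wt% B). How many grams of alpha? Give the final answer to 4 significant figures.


f_alpha = (C_beta - C0) / (C_beta - C_alpha)
f_alpha = (67.7 - 31.9) / (67.7 - 16.1) = 0.693798
m_alpha = f_alpha * m_total = 0.693798 * 3429 = 2379 g


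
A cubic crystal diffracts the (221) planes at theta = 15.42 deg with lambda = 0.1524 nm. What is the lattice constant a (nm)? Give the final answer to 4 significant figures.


d = lambda / (2*sin(theta))
d = 0.1524 / (2*sin(15.42 deg))
d = 0.286582 nm
a = d * sqrt(h^2+k^2+l^2) = 0.286582 * sqrt(9)
a = 0.8597 nm


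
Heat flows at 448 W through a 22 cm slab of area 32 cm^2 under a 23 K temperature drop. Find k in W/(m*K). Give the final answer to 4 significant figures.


k = Q*L / (A*dT)
L = 0.22 m, A = 3.2e-03 m^2
k = 448 * 0.22 / (3.2e-03 * 23)
k = 1339 W/(m*K)


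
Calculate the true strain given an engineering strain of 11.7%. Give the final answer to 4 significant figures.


epsilon_true = ln(1 + epsilon_eng)
epsilon_true = ln(1 + 0.117)
epsilon_true = 0.1106


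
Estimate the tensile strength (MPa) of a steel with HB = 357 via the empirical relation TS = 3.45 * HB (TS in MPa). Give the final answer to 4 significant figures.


TS (MPa) = 3.45 * HB
TS = 3.45 * 357
TS = 1232 MPa


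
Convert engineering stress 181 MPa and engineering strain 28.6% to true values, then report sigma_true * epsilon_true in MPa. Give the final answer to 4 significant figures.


sigma_true = sigma_eng * (1 + epsilon_eng)
sigma_true = 181 * (1 + 0.286) = 232.766 MPa
epsilon_true = ln(1 + epsilon_eng)
epsilon_true = ln(1 + 0.286) = 0.251537
sigma_true * epsilon_true = 232.766 * 0.251537 = 58.55 MPa


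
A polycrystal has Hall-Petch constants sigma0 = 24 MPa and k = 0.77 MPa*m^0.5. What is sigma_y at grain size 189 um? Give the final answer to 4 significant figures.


sigma_y = sigma0 + k / sqrt(d)
d = 189 um = 1.89e-04 m
sigma_y = 24 + 0.77 / sqrt(1.89e-04)
sigma_y = 80.01 MPa


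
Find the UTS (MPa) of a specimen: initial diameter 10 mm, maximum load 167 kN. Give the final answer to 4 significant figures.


A0 = pi*(d/2)^2 = pi*(10/2)^2 = 78.5398 mm^2
UTS = F_max / A0 = 167*1000 / 78.5398
UTS = 2126 MPa


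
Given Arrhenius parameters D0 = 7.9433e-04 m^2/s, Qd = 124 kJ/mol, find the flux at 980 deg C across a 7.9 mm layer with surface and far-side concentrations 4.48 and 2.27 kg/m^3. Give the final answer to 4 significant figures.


Step 1: D = D0 * exp(-Qd/(R*T))
T = 980 + 273.15 = 1253.15 K
D = 7.9433e-04 * exp(-124e3 / (8.314 * 1253.15)) = 5.38472e-09 m^2/s
Step 2: J = D * (C1 - C2) / dx
J = 5.38472e-09 * (4.48 - 2.27) / 7.9e-03
J = 1.506e-06 kg/(m^2*s)


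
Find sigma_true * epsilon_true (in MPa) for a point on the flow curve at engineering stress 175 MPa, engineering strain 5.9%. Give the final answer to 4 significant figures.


sigma_true = sigma_eng * (1 + epsilon_eng)
sigma_true = 175 * (1 + 0.059) = 185.325 MPa
epsilon_true = ln(1 + epsilon_eng)
epsilon_true = ln(1 + 0.059) = 0.0573251
sigma_true * epsilon_true = 185.325 * 0.0573251 = 10.62 MPa


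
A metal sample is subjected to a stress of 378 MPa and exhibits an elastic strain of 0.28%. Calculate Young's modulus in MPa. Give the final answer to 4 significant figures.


E = sigma / epsilon
epsilon = 0.28% = 2.8e-03
E = 378 / 2.8e-03
E = 135000 MPa


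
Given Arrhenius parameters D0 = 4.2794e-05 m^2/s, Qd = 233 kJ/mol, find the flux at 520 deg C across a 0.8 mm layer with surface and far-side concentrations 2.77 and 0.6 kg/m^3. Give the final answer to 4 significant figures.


Step 1: D = D0 * exp(-Qd/(R*T))
T = 520 + 273.15 = 793.15 K
D = 4.2794e-05 * exp(-233e3 / (8.314 * 793.15)) = 1.93242e-20 m^2/s
Step 2: J = D * (C1 - C2) / dx
J = 1.93242e-20 * (2.77 - 0.6) / 8e-04
J = 5.242e-17 kg/(m^2*s)


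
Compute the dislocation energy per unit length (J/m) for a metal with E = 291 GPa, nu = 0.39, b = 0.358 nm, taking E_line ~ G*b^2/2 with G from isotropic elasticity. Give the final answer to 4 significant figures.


Step 1: G = E / (2*(1+nu))
G = 291 / (2*(1+0.39)) = 104.676 GPa = 1.04676e+11 Pa
Step 2: E_line = G*b^2/2
b = 0.358 nm = 3.58e-10 m
E_line = 0.5 * 1.04676e+11 * (3.58e-10)^2 = 6.708e-09 J/m


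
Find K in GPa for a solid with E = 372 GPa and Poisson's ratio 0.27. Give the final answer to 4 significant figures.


K = E / (3*(1-2*nu))
K = 372 / (3*(1-2*0.27))
K = 269.6 GPa


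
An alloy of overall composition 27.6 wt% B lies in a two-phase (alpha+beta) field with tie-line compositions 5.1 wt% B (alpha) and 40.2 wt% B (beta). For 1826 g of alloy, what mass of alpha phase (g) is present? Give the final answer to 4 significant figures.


f_alpha = (C_beta - C0) / (C_beta - C_alpha)
f_alpha = (40.2 - 27.6) / (40.2 - 5.1) = 0.358974
m_alpha = f_alpha * m_total = 0.358974 * 1826 = 655.5 g


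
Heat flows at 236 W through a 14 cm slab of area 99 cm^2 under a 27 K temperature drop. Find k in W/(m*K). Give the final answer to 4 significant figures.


k = Q*L / (A*dT)
L = 0.14 m, A = 9.9e-03 m^2
k = 236 * 0.14 / (9.9e-03 * 27)
k = 123.6 W/(m*K)


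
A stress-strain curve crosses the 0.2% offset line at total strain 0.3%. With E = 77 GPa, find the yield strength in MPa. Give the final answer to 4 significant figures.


Offset strain = 0.002
Elastic strain at yield = total_strain - offset = 3e-03 - 0.002 = 1e-03
sigma_y = E * elastic_strain = 77000 * 1e-03
sigma_y = 77 MPa


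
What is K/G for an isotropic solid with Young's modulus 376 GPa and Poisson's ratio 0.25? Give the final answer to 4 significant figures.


G = E / (2*(1+nu))
G = 376 / (2*(1+0.25)) = 150.4 GPa
K = E / (3*(1-2*nu))
K = 376 / (3*(1-2*0.25)) = 250.667 GPa
K/G = 250.667 / 150.4 = 1.667


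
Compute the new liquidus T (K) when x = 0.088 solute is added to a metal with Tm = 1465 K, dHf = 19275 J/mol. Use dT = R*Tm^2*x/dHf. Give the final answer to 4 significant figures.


dT = R*Tm^2*x / dHf
dT = 8.314 * 1465^2 * 0.088 / 19275
dT = 81.4655 K
T_new = 1465 - 81.4655 = 1384 K


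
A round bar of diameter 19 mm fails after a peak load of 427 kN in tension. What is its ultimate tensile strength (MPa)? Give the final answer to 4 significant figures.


A0 = pi*(d/2)^2 = pi*(19/2)^2 = 283.529 mm^2
UTS = F_max / A0 = 427*1000 / 283.529
UTS = 1506 MPa


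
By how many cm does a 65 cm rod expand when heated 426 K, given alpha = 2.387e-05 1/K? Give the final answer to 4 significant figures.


dL = L0 * alpha * dT
dL = 65 * 2.387e-05 * 426
dL = 0.661 cm


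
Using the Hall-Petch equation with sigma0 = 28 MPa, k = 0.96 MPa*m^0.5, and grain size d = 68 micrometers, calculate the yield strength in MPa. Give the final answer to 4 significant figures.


sigma_y = sigma0 + k / sqrt(d)
d = 68 um = 6.8e-05 m
sigma_y = 28 + 0.96 / sqrt(6.8e-05)
sigma_y = 144.4 MPa


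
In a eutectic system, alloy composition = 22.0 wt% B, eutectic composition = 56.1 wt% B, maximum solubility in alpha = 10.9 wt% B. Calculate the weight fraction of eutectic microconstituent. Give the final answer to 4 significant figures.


f_primary = (C_e - C0) / (C_e - C_alpha_max)
f_primary = (56.1 - 22.0) / (56.1 - 10.9)
f_primary = 0.754425
f_eutectic = 1 - 0.754425 = 0.2456


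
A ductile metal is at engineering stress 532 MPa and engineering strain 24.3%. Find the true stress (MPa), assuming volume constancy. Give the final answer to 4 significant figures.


sigma_true = sigma_eng * (1 + epsilon_eng)
sigma_true = 532 * (1 + 0.243)
sigma_true = 661.3 MPa


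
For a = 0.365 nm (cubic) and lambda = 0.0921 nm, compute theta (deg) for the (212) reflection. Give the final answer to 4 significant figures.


d = a / sqrt(h^2+k^2+l^2)
d = 0.365 / sqrt(9) = 0.121667 nm
lambda = 2*d*sin(theta)  =>  sin(theta) = lambda / (2*d)
sin(theta) = 0.0921 / (2 * 0.121667) = 0.378493
theta = 22.24 deg


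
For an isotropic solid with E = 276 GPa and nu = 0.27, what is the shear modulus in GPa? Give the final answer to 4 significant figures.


G = E / (2*(1+nu))
G = 276 / (2*(1+0.27))
G = 108.7 GPa


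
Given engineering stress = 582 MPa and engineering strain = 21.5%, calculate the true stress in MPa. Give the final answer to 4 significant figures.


sigma_true = sigma_eng * (1 + epsilon_eng)
sigma_true = 582 * (1 + 0.215)
sigma_true = 707.1 MPa


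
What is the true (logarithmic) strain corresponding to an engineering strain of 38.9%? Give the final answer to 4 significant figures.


epsilon_true = ln(1 + epsilon_eng)
epsilon_true = ln(1 + 0.389)
epsilon_true = 0.3286


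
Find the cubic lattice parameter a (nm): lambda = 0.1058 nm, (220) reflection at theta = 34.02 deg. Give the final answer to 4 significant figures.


d = lambda / (2*sin(theta))
d = 0.1058 / (2*sin(34.02 deg))
d = 0.0945517 nm
a = d * sqrt(h^2+k^2+l^2) = 0.0945517 * sqrt(8)
a = 0.2674 nm


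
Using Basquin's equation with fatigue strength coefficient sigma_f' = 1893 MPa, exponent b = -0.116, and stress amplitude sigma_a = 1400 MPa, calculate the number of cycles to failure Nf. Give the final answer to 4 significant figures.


sigma_a = sigma_f' * (2*Nf)^b
2*Nf = (sigma_a / sigma_f')^(1/b)
2*Nf = (1400 / 1893)^(1/-0.116)
2*Nf = 13.4743
Nf = 6.737 cycles


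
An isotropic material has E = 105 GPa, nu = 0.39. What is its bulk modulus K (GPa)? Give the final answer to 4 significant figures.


K = E / (3*(1-2*nu))
K = 105 / (3*(1-2*0.39))
K = 159.1 GPa


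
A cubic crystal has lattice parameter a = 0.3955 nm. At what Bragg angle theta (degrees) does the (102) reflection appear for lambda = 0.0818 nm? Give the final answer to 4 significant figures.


d = a / sqrt(h^2+k^2+l^2)
d = 0.3955 / sqrt(5) = 0.176873 nm
lambda = 2*d*sin(theta)  =>  sin(theta) = lambda / (2*d)
sin(theta) = 0.0818 / (2 * 0.176873) = 0.231239
theta = 13.37 deg


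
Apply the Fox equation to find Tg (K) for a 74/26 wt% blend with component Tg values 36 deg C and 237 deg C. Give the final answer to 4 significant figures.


1/Tg = w1/Tg1 + w2/Tg2 (in Kelvin)
Tg1 = 309.15 K, Tg2 = 510.15 K
1/Tg = 0.74/309.15 + 0.26/510.15
Tg = 344.4 K


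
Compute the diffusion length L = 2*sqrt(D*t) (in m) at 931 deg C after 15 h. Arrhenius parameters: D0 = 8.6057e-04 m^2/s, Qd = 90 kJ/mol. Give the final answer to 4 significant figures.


Step 1: D = D0 * exp(-Qd/(R*T))
T = 1204.15 K
D = 8.6057e-04 * exp(-90e3 / (8.314 * 1204.15)) = 1.07287e-07 m^2/s
Step 2: L = 2*sqrt(D*t)
t = 15 h = 54000 s
L = 2*sqrt(1.07287e-07 * 54000) = 0.1522 m


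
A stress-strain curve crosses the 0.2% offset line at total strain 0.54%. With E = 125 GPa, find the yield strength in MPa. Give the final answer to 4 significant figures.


Offset strain = 0.002
Elastic strain at yield = total_strain - offset = 5.4e-03 - 0.002 = 3.4e-03
sigma_y = E * elastic_strain = 125000 * 3.4e-03
sigma_y = 425 MPa


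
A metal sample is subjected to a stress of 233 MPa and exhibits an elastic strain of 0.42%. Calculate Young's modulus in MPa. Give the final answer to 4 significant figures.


E = sigma / epsilon
epsilon = 0.42% = 4.2e-03
E = 233 / 4.2e-03
E = 55480 MPa


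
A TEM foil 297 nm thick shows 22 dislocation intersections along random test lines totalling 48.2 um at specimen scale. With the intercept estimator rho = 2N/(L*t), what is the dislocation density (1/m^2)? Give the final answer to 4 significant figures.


rho = 2N / (L * t)
L = 48.2 um = 4.82e-05 m, t = 297 nm = 2.97e-07 m
rho = 2 * 22 / (4.82e-05 * 2.97e-07)
rho = 3.074e+12 1/m^2


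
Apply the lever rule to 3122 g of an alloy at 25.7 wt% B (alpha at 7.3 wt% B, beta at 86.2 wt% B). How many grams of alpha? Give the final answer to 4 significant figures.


f_alpha = (C_beta - C0) / (C_beta - C_alpha)
f_alpha = (86.2 - 25.7) / (86.2 - 7.3) = 0.766793
m_alpha = f_alpha * m_total = 0.766793 * 3122 = 2394 g


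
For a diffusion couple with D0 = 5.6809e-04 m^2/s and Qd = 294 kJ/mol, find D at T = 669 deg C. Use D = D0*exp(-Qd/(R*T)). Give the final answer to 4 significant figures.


D = D0 * exp(-Qd / (R*T))
T = 942.15 K
D = 5.6809e-04 * exp(-294e3 / (8.314 * 942.15))
D = 2.844e-20 m^2/s


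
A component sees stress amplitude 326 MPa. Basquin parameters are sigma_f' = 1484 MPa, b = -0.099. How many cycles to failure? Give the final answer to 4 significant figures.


sigma_a = sigma_f' * (2*Nf)^b
2*Nf = (sigma_a / sigma_f')^(1/b)
2*Nf = (326 / 1484)^(1/-0.099)
2*Nf = 4.45297e+06
Nf = 2.226e+06 cycles


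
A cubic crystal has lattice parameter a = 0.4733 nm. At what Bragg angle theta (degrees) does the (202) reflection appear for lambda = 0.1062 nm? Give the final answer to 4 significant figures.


d = a / sqrt(h^2+k^2+l^2)
d = 0.4733 / sqrt(8) = 0.167337 nm
lambda = 2*d*sin(theta)  =>  sin(theta) = lambda / (2*d)
sin(theta) = 0.1062 / (2 * 0.167337) = 0.317324
theta = 18.5 deg


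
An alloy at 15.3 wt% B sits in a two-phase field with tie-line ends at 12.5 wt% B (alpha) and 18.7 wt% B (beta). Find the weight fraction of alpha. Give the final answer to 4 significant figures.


f_alpha = (C_beta - C0) / (C_beta - C_alpha)
f_alpha = (18.7 - 15.3) / (18.7 - 12.5)
f_alpha = 0.5484


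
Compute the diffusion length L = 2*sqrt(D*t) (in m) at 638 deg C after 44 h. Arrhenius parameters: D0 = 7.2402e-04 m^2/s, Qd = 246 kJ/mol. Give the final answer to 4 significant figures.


Step 1: D = D0 * exp(-Qd/(R*T))
T = 911.15 K
D = 7.2402e-04 * exp(-246e3 / (8.314 * 911.15)) = 5.70808e-18 m^2/s
Step 2: L = 2*sqrt(D*t)
t = 44 h = 158400 s
L = 2*sqrt(5.70808e-18 * 158400) = 1.902e-06 m


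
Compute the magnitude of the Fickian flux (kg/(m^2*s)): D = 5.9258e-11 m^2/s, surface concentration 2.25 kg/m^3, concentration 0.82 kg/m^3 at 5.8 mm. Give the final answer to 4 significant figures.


J = -D * (dC/dx) = D * (C1 - C2) / dx
J = 5.9258e-11 * (2.25 - 0.82) / 5.8e-03
J = 1.461e-08 kg/(m^2*s)


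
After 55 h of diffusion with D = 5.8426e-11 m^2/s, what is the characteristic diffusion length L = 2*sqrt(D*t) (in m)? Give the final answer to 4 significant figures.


t = 55 hr = 198000 s
Diffusion length = 2*sqrt(D*t)
= 2*sqrt(5.8426e-11 * 198000)
= 6.802e-03 m


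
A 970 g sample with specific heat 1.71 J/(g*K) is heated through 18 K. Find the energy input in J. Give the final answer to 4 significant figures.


Q = m * cp * dT
Q = 970 * 1.71 * 18
Q = 29860 J


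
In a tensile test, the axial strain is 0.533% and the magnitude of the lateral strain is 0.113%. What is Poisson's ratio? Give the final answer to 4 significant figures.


nu = -epsilon_lat / epsilon_axial
Lateral strain is contraction (negative), so using magnitudes:
nu = 0.113 / 0.533
nu = 0.212


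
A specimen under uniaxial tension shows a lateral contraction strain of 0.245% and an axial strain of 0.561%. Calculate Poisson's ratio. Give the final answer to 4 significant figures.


nu = -epsilon_lat / epsilon_axial
Lateral strain is contraction (negative), so using magnitudes:
nu = 0.245 / 0.561
nu = 0.4367


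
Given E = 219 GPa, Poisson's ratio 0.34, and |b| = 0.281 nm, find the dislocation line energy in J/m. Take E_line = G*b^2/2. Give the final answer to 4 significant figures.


Step 1: G = E / (2*(1+nu))
G = 219 / (2*(1+0.34)) = 81.7164 GPa = 8.17164e+10 Pa
Step 2: E_line = G*b^2/2
b = 0.281 nm = 2.81e-10 m
E_line = 0.5 * 8.17164e+10 * (2.81e-10)^2 = 3.226e-09 J/m
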